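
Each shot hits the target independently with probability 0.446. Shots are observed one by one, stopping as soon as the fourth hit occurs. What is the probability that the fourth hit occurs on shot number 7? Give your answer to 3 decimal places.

Y = trial on which the fourth success occurs; negative binomial, r=4, p=0.446.
P(Y=7) = C(6,3) · p^4 · (1−p)^3
= 20 · 0.039568 · 0.17003 = 0.13455

0.135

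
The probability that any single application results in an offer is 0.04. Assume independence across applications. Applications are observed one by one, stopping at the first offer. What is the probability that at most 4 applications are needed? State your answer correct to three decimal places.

Y = number of applications to the first success; geometric, p = 0.04.
P(Y ≤ 4) = 1 − (1−p)^4 = 1 − 0.84935 = 0.15065

0.151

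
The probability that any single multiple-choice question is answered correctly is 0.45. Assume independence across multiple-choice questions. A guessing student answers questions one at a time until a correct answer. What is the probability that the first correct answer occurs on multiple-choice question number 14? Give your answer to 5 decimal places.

0.00019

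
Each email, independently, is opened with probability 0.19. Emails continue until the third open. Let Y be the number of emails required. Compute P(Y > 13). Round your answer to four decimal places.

0.5389

Needing more than 13 emails ⇔ fewer than 3 successes in the first 13. With X ~ Binomial(13, 0.19), P(Y > 13) = P(X ≤ 2).
  k=0: C(13,0)·0.19^0·0.81^13 = 0.064611
  k=1: C(13,1)·0.19^1·0.81^12 = 0.197023
  k=2: C(13,2)·0.19^2·0.81^11 = 0.277292
P(X ≤ 2) = 0.538926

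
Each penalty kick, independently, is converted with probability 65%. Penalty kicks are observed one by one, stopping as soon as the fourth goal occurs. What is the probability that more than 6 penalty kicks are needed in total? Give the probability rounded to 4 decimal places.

Needing more than 6 penalty kicks ⇔ fewer than 4 successes in the first 6. With X ~ Binomial(6, 0.65), P(Y > 6) = P(X ≤ 3).
  k=0: C(6,0)·0.65^0·0.35^6 = 0.001838
  k=1: C(6,1)·0.65^1·0.35^5 = 0.020484
  k=2: C(6,2)·0.65^2·0.35^4 = 0.095102
  k=3: C(6,3)·0.65^3·0.35^3 = 0.235491
P(X ≤ 3) = 0.352915

0.3529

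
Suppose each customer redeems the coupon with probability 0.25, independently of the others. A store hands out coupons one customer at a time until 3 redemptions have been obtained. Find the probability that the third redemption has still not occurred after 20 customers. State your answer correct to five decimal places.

0.09126

Needing more than 20 customers ⇔ fewer than 3 successes in the first 20. With X ~ Binomial(20, 0.25), P(Y > 20) = P(X ≤ 2).
  k=0: C(20,0)·0.25^0·0.75^20 = 0.0031712
  k=1: C(20,1)·0.25^1·0.75^19 = 0.0211414
  k=2: C(20,2)·0.25^2·0.75^18 = 0.0669478
P(X ≤ 2) = 0.0912604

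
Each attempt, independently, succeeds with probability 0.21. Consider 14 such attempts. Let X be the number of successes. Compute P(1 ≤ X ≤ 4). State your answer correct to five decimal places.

0.81086

X ~ Binomial(14, 0.21); P(1 ≤ X ≤ 4) = Σ C(14,k) p^k (1−p)^(14−k) over k:
  k=1: C(14,1)·0.21^1·0.79^13 = 0.1372459
  k=2: C(14,2)·0.21^2·0.79^12 = 0.2371401
  k=3: C(14,3)·0.21^3·0.79^11 = 0.2521490
  k=4: C(14,4)·0.21^4·0.79^10 = 0.1843241
Total = 0.8108592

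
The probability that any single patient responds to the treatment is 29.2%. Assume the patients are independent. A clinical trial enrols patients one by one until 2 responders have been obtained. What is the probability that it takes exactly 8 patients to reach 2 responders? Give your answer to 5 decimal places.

0.07517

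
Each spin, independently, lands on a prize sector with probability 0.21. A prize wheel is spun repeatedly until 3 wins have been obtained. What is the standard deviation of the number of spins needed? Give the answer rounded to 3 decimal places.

Y = total spins until the third success; negative binomial with r=3, p=0.21.
SD(Y) = √[r(1−p)/p²] = √(53.74150) = 7.33086

7.331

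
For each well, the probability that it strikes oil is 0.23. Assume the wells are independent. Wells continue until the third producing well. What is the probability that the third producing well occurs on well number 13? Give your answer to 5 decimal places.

0.05883

Y = trial on which the third success occurs; negative binomial, r=3, p=0.23.
P(Y=13) = C(12,2) · p^3 · (1−p)^10
= 66 · 0.012167 · 0.073267 = 0.0588349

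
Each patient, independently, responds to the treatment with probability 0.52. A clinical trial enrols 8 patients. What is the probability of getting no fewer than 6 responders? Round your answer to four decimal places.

0.1724

X ~ Binomial(8, 0.52); P(X ≥ 6) = Σ C(8,k) p^k (1−p)^(8−k) over k:
  k=6: C(8,6)·0.52^6·0.48^2 = 0.127544
  k=7: C(8,7)·0.52^7·0.48^1 = 0.039478
  k=8: C(8,8)·0.52^8·0.48^0 = 0.005346
Total = 0.172368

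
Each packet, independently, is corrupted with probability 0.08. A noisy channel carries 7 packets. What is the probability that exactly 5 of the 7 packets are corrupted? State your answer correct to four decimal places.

0.0001

X ~ Binomial(n=7, p=0.08).
P(X=5) = C(7,5) · p^5 · (1−p)^2
= 21 · 3.2768e-06 · 0.8464 = 0.000058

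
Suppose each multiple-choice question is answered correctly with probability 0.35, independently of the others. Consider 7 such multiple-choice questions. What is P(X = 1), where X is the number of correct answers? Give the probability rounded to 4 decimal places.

0.1848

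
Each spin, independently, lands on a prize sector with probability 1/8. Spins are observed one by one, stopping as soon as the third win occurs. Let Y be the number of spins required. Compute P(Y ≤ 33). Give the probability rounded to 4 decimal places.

Finishing within 33 spins ⇔ at least 3 successes in the first 33. With X ~ Binomial(33, 0.125), P(Y ≤ 33) = 1 − P(X ≤ 2).
  k=0: C(33,0)·0.125^0·0.875^33 = 0.012197
  k=1: C(33,1)·0.125^1·0.875^32 = 0.057502
  k=2: C(33,2)·0.125^2·0.875^31 = 0.131433
1 − 0.201132 = 0.798868

0.7989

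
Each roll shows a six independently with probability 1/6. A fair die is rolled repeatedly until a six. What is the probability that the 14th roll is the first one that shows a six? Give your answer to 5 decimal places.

0.01558

Geometric (trials to first success), p = 0.166667.
P(Y = 14) = (1−p)^13 · p = 0.093464 · 0.166667 = 0.0155773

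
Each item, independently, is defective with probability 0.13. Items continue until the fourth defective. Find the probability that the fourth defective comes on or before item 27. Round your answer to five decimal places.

Finishing within 27 items ⇔ at least 4 successes in the first 27. With X ~ Binomial(27, 0.13), P(Y ≤ 27) = 1 − P(X ≤ 3).
  k=0: C(27,0)·0.13^0·0.87^27 = 0.0232820
  k=1: C(27,1)·0.13^1·0.87^26 = 0.0939307
  k=2: C(27,2)·0.13^2·0.87^25 = 0.1824631
  k=3: C(27,3)·0.13^3·0.87^24 = 0.2272051
1 − 0.5268809 = 0.4731191

0.47312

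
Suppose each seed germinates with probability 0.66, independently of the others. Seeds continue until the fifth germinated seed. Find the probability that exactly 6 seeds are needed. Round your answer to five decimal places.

0.21290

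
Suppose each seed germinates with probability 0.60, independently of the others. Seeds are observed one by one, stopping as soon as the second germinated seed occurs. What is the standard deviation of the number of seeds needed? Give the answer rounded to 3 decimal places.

1.491

Y = total seeds until the second success; negative binomial with r=2, p=0.60.
SD(Y) = √[r(1−p)/p²] = √(2.22222) = 1.49071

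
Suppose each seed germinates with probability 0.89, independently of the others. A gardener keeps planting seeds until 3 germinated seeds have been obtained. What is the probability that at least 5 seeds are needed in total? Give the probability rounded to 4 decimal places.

Needing more than 4 seeds ⇔ fewer than 3 successes in the first 4. With X ~ Binomial(4, 0.89), P(Y > 4) = P(X ≤ 2).
  k=0: C(4,0)·0.89^0·0.11^4 = 0.000146
  k=1: C(4,1)·0.89^1·0.11^3 = 0.004738
  k=2: C(4,2)·0.89^2·0.11^2 = 0.057506
P(X ≤ 2) = 0.062391

0.0624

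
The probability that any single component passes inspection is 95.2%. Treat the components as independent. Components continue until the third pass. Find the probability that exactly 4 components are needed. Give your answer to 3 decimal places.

0.124

Y = trial on which the third success occurs; negative binomial, r=3, p=0.952.
P(Y=4) = C(3,2) · p^3 · (1−p)^1
= 3 · 0.8628 · 0.048 = 0.12424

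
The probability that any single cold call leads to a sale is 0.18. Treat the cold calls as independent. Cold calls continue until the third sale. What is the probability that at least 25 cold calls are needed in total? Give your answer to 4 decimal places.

0.1671

Needing more than 24 cold calls ⇔ fewer than 3 successes in the first 24. With X ~ Binomial(24, 0.18), P(Y > 24) = P(X ≤ 2).
  k=0: C(24,0)·0.18^0·0.82^24 = 0.008541
  k=1: C(24,1)·0.18^1·0.82^23 = 0.044999
  k=2: C(24,2)·0.18^2·0.82^22 = 0.113595
P(X ≤ 2) = 0.167135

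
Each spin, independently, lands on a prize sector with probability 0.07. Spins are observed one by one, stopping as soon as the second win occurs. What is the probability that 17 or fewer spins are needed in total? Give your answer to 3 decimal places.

0.336

Finishing within 17 spins ⇔ at least 2 successes in the first 17. With X ~ Binomial(17, 0.07), P(Y ≤ 17) = 1 − P(X ≤ 1).
  k=0: C(17,0)·0.07^0·0.93^17 = 0.29121
  k=1: C(17,1)·0.07^1·0.93^16 = 0.37263
1 − 0.66384 = 0.33616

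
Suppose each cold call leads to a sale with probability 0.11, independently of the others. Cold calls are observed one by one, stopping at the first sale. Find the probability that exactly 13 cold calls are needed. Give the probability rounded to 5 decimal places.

0.02717

Geometric (trials to first success), p = 0.11.
P(Y = 13) = (1−p)^12 · p = 0.24699 · 0.11 = 0.0271689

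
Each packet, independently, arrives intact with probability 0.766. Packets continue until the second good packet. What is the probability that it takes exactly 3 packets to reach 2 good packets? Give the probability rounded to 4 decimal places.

0.2746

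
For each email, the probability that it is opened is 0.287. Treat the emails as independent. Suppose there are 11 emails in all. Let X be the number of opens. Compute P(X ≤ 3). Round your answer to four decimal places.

0.6077

X ~ Binomial(11, 0.287); P(X ≤ 3) = Σ C(11,k) p^k (1−p)^(11−k) over k:
  k=0: C(11,0)·0.287^0·0.713^11 = 0.024209
  k=1: C(11,1)·0.287^1·0.713^10 = 0.107194
  k=2: C(11,2)·0.287^2·0.713^9 = 0.215741
  k=3: C(11,3)·0.287^3·0.713^8 = 0.260523
Total = 0.607667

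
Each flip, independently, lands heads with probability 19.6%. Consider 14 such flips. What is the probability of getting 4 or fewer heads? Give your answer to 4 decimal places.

0.8786

X ~ Binomial(14, 0.196); P(X ≤ 4) = Σ C(14,k) p^k (1−p)^(14−k) over k:
  k=0: C(14,0)·0.196^0·0.804^14 = 0.047161
  k=1: C(14,1)·0.196^1·0.804^13 = 0.160958
  k=2: C(14,2)·0.196^2·0.804^12 = 0.255050
  k=3: C(14,3)·0.196^3·0.804^11 = 0.248706
  k=4: C(14,4)·0.196^4·0.804^10 = 0.166732
Total = 0.878608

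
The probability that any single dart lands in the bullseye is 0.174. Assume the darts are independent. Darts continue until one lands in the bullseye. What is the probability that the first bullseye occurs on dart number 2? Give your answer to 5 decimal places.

0.14372

Geometric (trials to first success), p = 0.174.
P(Y = 2) = (1−p)^1 · p = 0.826 · 0.174 = 0.1437240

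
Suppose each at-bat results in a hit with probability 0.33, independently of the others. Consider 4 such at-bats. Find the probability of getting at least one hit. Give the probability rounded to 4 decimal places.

0.7985

P(at least one) = 1 − P(none) = 1 − (1 − 0.33)^4
= 1 − 0.201511 = 0.798489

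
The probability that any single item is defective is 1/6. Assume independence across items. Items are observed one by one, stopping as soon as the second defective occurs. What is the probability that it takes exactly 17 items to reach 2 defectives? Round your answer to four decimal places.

Y = trial on which the second success occurs; negative binomial, r=2, p=0.166667.
P(Y=17) = C(16,1) · p^2 · (1−p)^15
= 16 · 0.027778 · 0.064905 = 0.028847

0.0288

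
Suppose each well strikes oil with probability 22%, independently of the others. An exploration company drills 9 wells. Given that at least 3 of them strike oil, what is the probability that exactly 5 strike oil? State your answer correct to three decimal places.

0.076

X ~ Binomial(9, 0.22). Want P(X=5 | X≥3) = P(X=5) / P(X≥3).
P(X=5) = C(9,5)·0.22^5·0.78^4 = 0.02404
P(X≥3) = 1 − 0.10687 − 0.27128 − 0.30606 = 0.31579
Ratio = 0.02404 / 0.31579 = 0.07611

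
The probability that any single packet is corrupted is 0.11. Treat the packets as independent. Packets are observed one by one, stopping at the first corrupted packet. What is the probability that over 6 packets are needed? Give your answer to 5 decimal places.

0.49698

Y = number of packets to the first success; geometric, p = 0.11.
P(Y > 6) = P(first 6 all fail) = (1−p)^6 = 0.4969813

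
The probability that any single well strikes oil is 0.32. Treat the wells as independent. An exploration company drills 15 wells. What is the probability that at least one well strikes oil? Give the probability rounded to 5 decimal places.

0.99693

P(at least one) = 1 − P(none) = 1 − (1 − 0.32)^15
= 1 − 0.0030735 = 0.9969265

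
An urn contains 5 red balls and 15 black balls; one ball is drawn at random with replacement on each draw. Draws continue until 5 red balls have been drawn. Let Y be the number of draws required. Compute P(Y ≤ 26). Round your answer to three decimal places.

Finishing within 26 draws ⇔ at least 5 successes in the first 26. With X ~ Binomial(26, 0.25), P(Y ≤ 26) = 1 − P(X ≤ 4).
  k=0: C(26,0)·0.25^0·0.75^26 = 0.00056
  k=1: C(26,1)·0.25^1·0.75^25 = 0.00489
  k=2: C(26,2)·0.25^2·0.75^24 = 0.02038
  k=3: C(26,3)·0.25^3·0.75^23 = 0.05435
  k=4: C(26,4)·0.25^4·0.75^22 = 0.10417
1 − 0.18436 = 0.81564

0.816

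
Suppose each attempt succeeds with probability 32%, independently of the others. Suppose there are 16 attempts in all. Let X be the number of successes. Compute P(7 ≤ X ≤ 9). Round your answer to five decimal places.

0.21395

X ~ Binomial(16, 0.32); P(7 ≤ X ≤ 9) = Σ C(16,k) p^k (1−p)^(16−k) over k:
  k=7: C(16,7)·0.32^7·0.68^9 = 0.1221957
  k=8: C(16,8)·0.32^8·0.68^8 = 0.0646919
  k=9: C(16,9)·0.32^9·0.68^7 = 0.0270606
Total = 0.2139483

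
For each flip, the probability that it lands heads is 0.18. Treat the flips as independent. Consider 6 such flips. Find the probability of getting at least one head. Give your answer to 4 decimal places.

P(at least one) = 1 − P(none) = 1 − (1 − 0.18)^6
= 1 − 0.304007 = 0.695993

0.6960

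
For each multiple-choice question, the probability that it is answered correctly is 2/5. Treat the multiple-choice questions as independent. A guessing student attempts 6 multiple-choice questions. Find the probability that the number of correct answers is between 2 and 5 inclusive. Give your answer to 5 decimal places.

0.76262

X ~ Binomial(6, 0.40); P(2 ≤ X ≤ 5) = Σ C(6,k) p^k (1−p)^(6−k) over k:
  k=2: C(6,2)·0.40^2·0.60^4 = 0.3110400
  k=3: C(6,3)·0.40^3·0.60^3 = 0.2764800
  k=4: C(6,4)·0.40^4·0.60^2 = 0.1382400
  k=5: C(6,5)·0.40^5·0.60^1 = 0.0368640
Total = 0.7626240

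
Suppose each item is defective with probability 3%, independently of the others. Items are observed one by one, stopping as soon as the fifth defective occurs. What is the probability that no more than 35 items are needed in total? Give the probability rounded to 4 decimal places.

0.0037

Finishing within 35 items ⇔ at least 5 successes in the first 35. With X ~ Binomial(35, 0.03), P(Y ≤ 35) = 1 − P(X ≤ 4).
  k=0: C(35,0)·0.03^0·0.97^35 = 0.344358
  k=1: C(35,1)·0.03^1·0.97^34 = 0.372759
  k=2: C(35,2)·0.03^2·0.97^33 = 0.195987
  k=3: C(35,3)·0.03^3·0.97^32 = 0.066676
  k=4: C(35,4)·0.03^4·0.97^31 = 0.016497
1 − 0.996277 = 0.003723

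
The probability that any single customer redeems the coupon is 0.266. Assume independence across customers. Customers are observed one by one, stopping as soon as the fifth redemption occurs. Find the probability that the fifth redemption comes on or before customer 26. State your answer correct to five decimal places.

Finishing within 26 customers ⇔ at least 5 successes in the first 26. With X ~ Binomial(26, 0.266), P(Y ≤ 26) = 1 − P(X ≤ 4).
  k=0: C(26,0)·0.266^0·0.734^26 = 0.0003222
  k=1: C(26,1)·0.266^1·0.734^25 = 0.0030357
  k=2: C(26,2)·0.266^2·0.734^24 = 0.0137516
  k=3: C(26,3)·0.266^3·0.734^23 = 0.0398683
  k=4: C(26,4)·0.266^4·0.734^22 = 0.0830770
1 − 0.1400548 = 0.8599452

0.85995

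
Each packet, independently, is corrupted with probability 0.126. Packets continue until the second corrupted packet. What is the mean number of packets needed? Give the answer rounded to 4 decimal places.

15.8730

Y = total packets until the second success; negative binomial with r=2, p=0.126.
E[Y] = r / p = 2 / 0.126 = 15.873016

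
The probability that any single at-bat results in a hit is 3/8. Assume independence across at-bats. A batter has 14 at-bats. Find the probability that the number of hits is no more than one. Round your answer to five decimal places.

0.01305

X ~ Binomial(14, 0.375); P(X ≤ 1) = Σ C(14,k) p^k (1−p)^(14−k) over k:
  k=0: C(14,0)·0.375^0·0.625^14 = 0.0013878
  k=1: C(14,1)·0.375^1·0.625^13 = 0.0116573
Total = 0.0130451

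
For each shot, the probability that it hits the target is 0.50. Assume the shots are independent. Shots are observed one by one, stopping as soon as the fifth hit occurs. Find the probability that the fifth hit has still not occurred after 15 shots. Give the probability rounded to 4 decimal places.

0.0592

Needing more than 15 shots ⇔ fewer than 5 successes in the first 15. With X ~ Binomial(15, 0.50), P(Y > 15) = P(X ≤ 4).
  k=0: C(15,0)·0.50^0·0.50^15 = 0.000031
  k=1: C(15,1)·0.50^1·0.50^14 = 0.000458
  k=2: C(15,2)·0.50^2·0.50^13 = 0.003204
  k=3: C(15,3)·0.50^3·0.50^12 = 0.013885
  k=4: C(15,4)·0.50^4·0.50^11 = 0.041656
P(X ≤ 4) = 0.059235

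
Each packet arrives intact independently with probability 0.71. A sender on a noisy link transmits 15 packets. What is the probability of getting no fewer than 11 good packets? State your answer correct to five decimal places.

X ~ Binomial(15, 0.71); P(X ≥ 11) = Σ C(15,k) p^k (1−p)^(15−k) over k:
  k=11: C(15,11)·0.71^11·0.29^4 = 0.2231344
  k=12: C(15,12)·0.71^12·0.29^3 = 0.1820982
  k=13: C(15,13)·0.71^13·0.29^2 = 0.1028830
  k=14: C(15,14)·0.71^14·0.29^1 = 0.0359837
  k=15: C(15,15)·0.71^15·0.29^0 = 0.0058732
Total = 0.5499725

0.54997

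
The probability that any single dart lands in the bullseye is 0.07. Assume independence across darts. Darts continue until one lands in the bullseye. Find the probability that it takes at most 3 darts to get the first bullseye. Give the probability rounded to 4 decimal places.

0.1956

Y = number of darts to the first success; geometric, p = 0.07.
P(Y ≤ 3) = 1 − (1−p)^3 = 1 − 0.804357 = 0.195643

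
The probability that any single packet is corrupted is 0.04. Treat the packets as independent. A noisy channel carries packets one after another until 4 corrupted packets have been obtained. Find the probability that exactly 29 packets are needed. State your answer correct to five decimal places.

0.00302

Y = trial on which the fourth success occurs; negative binomial, r=4, p=0.04.
P(Y=29) = C(28,3) · p^4 · (1−p)^25
= 3276 · 2.56e-06 · 0.3604 = 0.0030225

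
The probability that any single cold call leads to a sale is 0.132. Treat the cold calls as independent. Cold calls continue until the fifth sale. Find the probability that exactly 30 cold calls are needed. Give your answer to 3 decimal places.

0.028

Y = trial on which the fifth success occurs; negative binomial, r=5, p=0.132.
P(Y=30) = C(29,4) · p^5 · (1−p)^25
= 23751 · 4.0075e-05 · 0.02904 = 0.02764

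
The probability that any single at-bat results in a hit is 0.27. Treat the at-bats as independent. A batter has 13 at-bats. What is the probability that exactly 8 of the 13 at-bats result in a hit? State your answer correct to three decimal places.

X ~ Binomial(n=13, p=0.27).
P(X=8) = C(13,8) · p^8 · (1−p)^5
= 1287 · 2.8243e-05 · 0.20731 = 0.00754

0.008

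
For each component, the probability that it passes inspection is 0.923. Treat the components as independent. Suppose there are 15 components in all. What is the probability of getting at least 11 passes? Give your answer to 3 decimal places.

0.996

X ~ Binomial(15, 0.923); P(X ≥ 11) = Σ C(15,k) p^k (1−p)^(15−k) over k:
  k=11: C(15,11)·0.923^11·0.077^4 = 0.01988
  k=12: C(15,12)·0.923^12·0.077^3 = 0.07942
  k=13: C(15,13)·0.923^13·0.077^2 = 0.21968
  k=14: C(15,14)·0.923^14·0.077^1 = 0.37619
  k=15: C(15,15)·0.923^15·0.077^0 = 0.30063
Total = 0.99579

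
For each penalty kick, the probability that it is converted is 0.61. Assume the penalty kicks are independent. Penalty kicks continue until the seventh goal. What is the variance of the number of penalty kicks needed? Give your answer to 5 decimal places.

7.33674

Y = total penalty kicks until the seventh success; negative binomial with r=7, p=0.61.
Var(Y) = r(1−p)/p² = 7·0.39 / 0.61² = 7.3367374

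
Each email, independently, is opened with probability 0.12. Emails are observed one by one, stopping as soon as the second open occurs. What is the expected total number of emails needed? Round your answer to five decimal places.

Y = total emails until the second success; negative binomial with r=2, p=0.12.
E[Y] = r / p = 2 / 0.12 = 16.6666667

16.66667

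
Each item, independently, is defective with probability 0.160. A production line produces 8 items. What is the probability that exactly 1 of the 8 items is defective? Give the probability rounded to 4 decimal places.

X ~ Binomial(n=8, p=0.16).
P(X=1) = C(8,1) · p^1 · (1−p)^7
= 8 · 0.16 · 0.29509 = 0.377716

0.3777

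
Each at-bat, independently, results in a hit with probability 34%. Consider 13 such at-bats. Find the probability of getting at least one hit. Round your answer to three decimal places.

0.995

P(at least one) = 1 − P(none) = 1 − (1 − 0.34)^13
= 1 − 0.00451 = 0.99549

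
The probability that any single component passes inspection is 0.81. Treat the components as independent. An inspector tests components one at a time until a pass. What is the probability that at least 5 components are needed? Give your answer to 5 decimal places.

Y = number of components to the first success; geometric, p = 0.81.
P(Y > 4) = P(first 4 all fail) = (1−p)^4 = 0.0013032

0.00130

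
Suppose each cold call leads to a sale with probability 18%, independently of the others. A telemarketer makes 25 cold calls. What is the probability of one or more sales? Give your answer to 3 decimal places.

0.993

P(at least one) = 1 − P(none) = 1 − (1 − 0.18)^25
= 1 − 0.00700 = 0.99300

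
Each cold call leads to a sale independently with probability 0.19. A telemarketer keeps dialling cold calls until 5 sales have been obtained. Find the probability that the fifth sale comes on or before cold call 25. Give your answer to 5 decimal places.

Finishing within 25 cold calls ⇔ at least 5 successes in the first 25. With X ~ Binomial(25, 0.19), P(Y ≤ 25) = 1 − P(X ≤ 4).
  k=0: C(25,0)·0.19^0·0.81^25 = 0.0051538
  k=1: C(25,1)·0.19^1·0.81^24 = 0.0302228
  k=2: C(25,2)·0.19^2·0.81^23 = 0.0850715
  k=3: C(25,3)·0.19^3·0.81^22 = 0.1529886
  k=4: C(25,4)·0.19^4·0.81^21 = 0.1973742
1 − 0.4708108 = 0.5291892

0.52919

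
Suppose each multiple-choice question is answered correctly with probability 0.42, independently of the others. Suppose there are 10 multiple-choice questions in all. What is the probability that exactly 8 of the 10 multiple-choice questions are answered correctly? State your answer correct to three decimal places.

0.015

X ~ Binomial(n=10, p=0.42).
P(X=8) = C(10,8) · p^8 · (1−p)^2
= 45 · 0.00096827 · 0.3364 = 0.01466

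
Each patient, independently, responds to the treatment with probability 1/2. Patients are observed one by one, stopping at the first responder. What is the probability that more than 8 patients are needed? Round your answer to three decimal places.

0.004

Y = number of patients to the first success; geometric, p = 0.50.
P(Y > 8) = P(first 8 all fail) = (1−p)^8 = 0.00391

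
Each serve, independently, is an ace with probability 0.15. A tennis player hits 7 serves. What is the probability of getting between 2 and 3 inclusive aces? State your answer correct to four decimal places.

0.2713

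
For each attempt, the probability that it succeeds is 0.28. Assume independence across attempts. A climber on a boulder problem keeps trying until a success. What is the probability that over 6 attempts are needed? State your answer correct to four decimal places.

Y = number of attempts to the first success; geometric, p = 0.28.
P(Y > 6) = P(first 6 all fail) = (1−p)^6 = 0.139314

0.1393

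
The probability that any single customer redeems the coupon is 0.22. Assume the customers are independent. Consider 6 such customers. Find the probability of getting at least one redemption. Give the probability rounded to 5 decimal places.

0.77480

P(at least one) = 1 − P(none) = 1 − (1 − 0.22)^6
= 1 − 0.2251996 = 0.7748004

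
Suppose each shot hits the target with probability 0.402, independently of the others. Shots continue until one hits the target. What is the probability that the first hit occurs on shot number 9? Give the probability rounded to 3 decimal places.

0.007

Geometric (trials to first success), p = 0.402.
P(Y = 9) = (1−p)^8 · p = 0.016353 · 0.402 = 0.00657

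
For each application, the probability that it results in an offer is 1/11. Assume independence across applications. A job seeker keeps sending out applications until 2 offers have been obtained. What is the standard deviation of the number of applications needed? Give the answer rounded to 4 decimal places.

Y = total applications until the second success; negative binomial with r=2, p=0.090909.
SD(Y) = √[r(1−p)/p²] = √(220.000000) = 14.832397

14.8324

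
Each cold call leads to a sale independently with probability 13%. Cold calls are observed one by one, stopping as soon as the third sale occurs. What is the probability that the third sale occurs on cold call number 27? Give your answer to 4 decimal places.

Y = trial on which the third success occurs; negative binomial, r=3, p=0.13.
P(Y=27) = C(26,2) · p^3 · (1−p)^24
= 325 · 0.002197 · 0.035356 = 0.025245

0.0252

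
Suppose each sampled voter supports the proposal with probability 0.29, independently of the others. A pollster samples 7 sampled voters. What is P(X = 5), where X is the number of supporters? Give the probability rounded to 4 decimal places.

X ~ Binomial(n=7, p=0.29).
P(X=5) = C(7,5) · p^5 · (1−p)^2
= 21 · 0.0020511 · 0.5041 = 0.021713

0.0217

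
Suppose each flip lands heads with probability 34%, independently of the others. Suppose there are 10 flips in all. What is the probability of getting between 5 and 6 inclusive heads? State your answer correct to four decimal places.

X ~ Binomial(10, 0.34); P(5 ≤ X ≤ 6) = Σ C(10,k) p^k (1−p)^(10−k) over k:
  k=5: C(10,5)·0.34^5·0.66^5 = 0.143389
  k=6: C(10,6)·0.34^6·0.66^4 = 0.061556
Total = 0.204944

0.2049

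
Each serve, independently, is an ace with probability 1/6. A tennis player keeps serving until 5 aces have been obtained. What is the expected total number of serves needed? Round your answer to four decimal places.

30.0000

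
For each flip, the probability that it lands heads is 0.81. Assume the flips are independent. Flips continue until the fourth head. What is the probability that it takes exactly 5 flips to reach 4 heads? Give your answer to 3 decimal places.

Y = trial on which the fourth success occurs; negative binomial, r=4, p=0.81.
P(Y=5) = C(4,3) · p^4 · (1−p)^1
= 4 · 0.43047 · 0.19 = 0.32716

0.327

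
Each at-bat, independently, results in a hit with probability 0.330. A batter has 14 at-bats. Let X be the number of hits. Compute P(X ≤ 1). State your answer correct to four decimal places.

0.0290

X ~ Binomial(14, 0.33); P(X ≤ 1) = Σ C(14,k) p^k (1−p)^(14−k) over k:
  k=0: C(14,0)·0.33^0·0.67^14 = 0.003673
  k=1: C(14,1)·0.33^1·0.67^13 = 0.025329
Total = 0.029002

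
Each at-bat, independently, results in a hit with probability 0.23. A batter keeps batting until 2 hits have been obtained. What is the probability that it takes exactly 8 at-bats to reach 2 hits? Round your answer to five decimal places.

0.07718

Y = trial on which the second success occurs; negative binomial, r=2, p=0.23.
P(Y=8) = C(7,1) · p^2 · (1−p)^6
= 7 · 0.0529 · 0.20842 = 0.0771788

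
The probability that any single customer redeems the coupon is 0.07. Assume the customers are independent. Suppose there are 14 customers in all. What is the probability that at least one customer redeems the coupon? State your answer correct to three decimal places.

P(at least one) = 1 − P(none) = 1 − (1 − 0.07)^14
= 1 − 0.36204 = 0.63796

0.638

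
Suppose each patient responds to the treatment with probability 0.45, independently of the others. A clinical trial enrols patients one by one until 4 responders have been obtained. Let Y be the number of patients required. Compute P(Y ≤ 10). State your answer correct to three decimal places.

Finishing within 10 patients ⇔ at least 4 successes in the first 10. With X ~ Binomial(10, 0.45), P(Y ≤ 10) = 1 − P(X ≤ 3).
  k=0: C(10,0)·0.45^0·0.55^10 = 0.00253
  k=1: C(10,1)·0.45^1·0.55^9 = 0.02072
  k=2: C(10,2)·0.45^2·0.55^8 = 0.07630
  k=3: C(10,3)·0.45^3·0.55^7 = 0.16648
1 − 0.26604 = 0.73396

0.734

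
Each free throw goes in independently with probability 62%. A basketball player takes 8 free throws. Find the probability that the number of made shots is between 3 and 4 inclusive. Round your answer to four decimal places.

X ~ Binomial(8, 0.62); P(3 ≤ X ≤ 4) = Σ C(8,k) p^k (1−p)^(8−k) over k:
  k=3: C(8,3)·0.62^3·0.38^5 = 0.105750
  k=4: C(8,4)·0.62^4·0.38^4 = 0.215675
Total = 0.321425

0.3214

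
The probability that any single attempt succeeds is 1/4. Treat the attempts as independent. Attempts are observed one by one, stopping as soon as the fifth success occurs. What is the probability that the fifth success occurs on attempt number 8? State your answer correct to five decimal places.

0.01442

Y = trial on which the fifth success occurs; negative binomial, r=5, p=0.25.
P(Y=8) = C(7,4) · p^5 · (1−p)^3
= 35 · 0.00097656 · 0.42188 = 0.0144196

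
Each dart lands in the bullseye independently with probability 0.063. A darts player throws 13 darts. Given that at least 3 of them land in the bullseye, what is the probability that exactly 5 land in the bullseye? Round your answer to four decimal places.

0.0171

X ~ Binomial(13, 0.063). Want P(X=5 | X≥3) = P(X=5) / P(X≥3).
P(X=5) = C(13,5)·0.063^5·0.937^8 = 0.000759
P(X≥3) = 1 − 0.429155 − 0.375110 − 0.151325 = 0.044409
Ratio = 0.000759 / 0.044409 = 0.017089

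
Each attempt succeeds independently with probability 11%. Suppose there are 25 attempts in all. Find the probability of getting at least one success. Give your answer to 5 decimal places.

P(at least one) = 1 − P(none) = 1 − (1 − 0.11)^25
= 1 − 0.0542938 = 0.9457062

0.94571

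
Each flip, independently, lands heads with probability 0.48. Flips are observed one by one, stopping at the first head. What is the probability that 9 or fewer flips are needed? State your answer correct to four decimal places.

0.9972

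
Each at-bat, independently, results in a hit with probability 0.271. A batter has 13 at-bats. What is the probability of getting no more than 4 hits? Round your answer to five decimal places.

X ~ Binomial(13, 0.271); P(X ≤ 4) = Σ C(13,k) p^k (1−p)^(13−k) over k:
  k=0: C(13,0)·0.271^0·0.729^13 = 0.0164232
  k=1: C(13,1)·0.271^1·0.729^12 = 0.0793676
  k=2: C(13,2)·0.271^2·0.729^11 = 0.1770256
  k=3: C(13,3)·0.271^3·0.729^10 = 0.2412955
  k=4: C(13,4)·0.271^4·0.729^9 = 0.2242492
Total = 0.7383610

0.73836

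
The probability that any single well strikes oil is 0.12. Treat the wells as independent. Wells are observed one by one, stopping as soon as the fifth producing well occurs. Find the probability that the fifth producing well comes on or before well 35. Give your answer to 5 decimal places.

Finishing within 35 wells ⇔ at least 5 successes in the first 35. With X ~ Binomial(35, 0.12), P(Y ≤ 35) = 1 − P(X ≤ 4).
  k=0: C(35,0)·0.12^0·0.88^35 = 0.0113997
  k=1: C(35,1)·0.12^1·0.88^34 = 0.0544077
  k=2: C(35,2)·0.12^2·0.88^33 = 0.1261269
  k=3: C(35,3)·0.12^3·0.88^32 = 0.1891903
  k=4: C(35,4)·0.12^4·0.88^31 = 0.2063894
1 − 0.5875140 = 0.4124860

0.41249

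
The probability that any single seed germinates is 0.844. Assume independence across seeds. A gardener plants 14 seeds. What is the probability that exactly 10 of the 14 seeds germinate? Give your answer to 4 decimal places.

0.1087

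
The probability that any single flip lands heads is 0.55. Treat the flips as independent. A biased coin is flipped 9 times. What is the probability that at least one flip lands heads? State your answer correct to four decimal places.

P(at least one) = 1 − P(none) = 1 − (1 − 0.55)^9
= 1 − 0.000757 = 0.999243

0.9992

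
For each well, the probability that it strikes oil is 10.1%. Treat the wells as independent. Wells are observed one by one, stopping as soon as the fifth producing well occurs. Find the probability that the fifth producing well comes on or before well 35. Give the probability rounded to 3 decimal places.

Finishing within 35 wells ⇔ at least 5 successes in the first 35. With X ~ Binomial(35, 0.101), P(Y ≤ 35) = 1 − P(X ≤ 4).
  k=0: C(35,0)·0.101^0·0.899^35 = 0.02408
  k=1: C(35,1)·0.101^1·0.899^34 = 0.09467
  k=2: C(35,2)·0.101^2·0.899^33 = 0.18081
  k=3: C(35,3)·0.101^3·0.899^32 = 0.22345
  k=4: C(35,4)·0.101^4·0.899^31 = 0.20083
1 − 0.72385 = 0.27615

0.276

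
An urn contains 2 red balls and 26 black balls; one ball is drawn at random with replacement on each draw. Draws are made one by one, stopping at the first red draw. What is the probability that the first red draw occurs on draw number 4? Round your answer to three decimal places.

0.057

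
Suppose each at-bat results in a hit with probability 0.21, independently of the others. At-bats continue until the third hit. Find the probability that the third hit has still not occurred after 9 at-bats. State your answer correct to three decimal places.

Needing more than 9 at-bats ⇔ fewer than 3 successes in the first 9. With X ~ Binomial(9, 0.21), P(Y > 9) = P(X ≤ 2).
  k=0: C(9,0)·0.21^0·0.79^9 = 0.11985
  k=1: C(9,1)·0.21^1·0.79^8 = 0.28673
  k=2: C(9,2)·0.21^2·0.79^7 = 0.30488
P(X ≤ 2) = 0.71147

0.711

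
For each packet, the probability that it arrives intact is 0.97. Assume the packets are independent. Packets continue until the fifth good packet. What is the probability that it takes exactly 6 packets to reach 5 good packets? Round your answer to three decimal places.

0.129

Y = trial on which the fifth success occurs; negative binomial, r=5, p=0.97.
P(Y=6) = C(5,4) · p^5 · (1−p)^1
= 5 · 0.85873 · 0.03 = 0.12881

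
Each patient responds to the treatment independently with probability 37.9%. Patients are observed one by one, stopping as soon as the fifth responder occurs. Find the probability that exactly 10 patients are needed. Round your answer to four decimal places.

0.0910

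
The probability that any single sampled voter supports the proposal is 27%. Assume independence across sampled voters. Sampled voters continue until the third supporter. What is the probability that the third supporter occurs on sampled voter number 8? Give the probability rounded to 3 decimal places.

Y = trial on which the third success occurs; negative binomial, r=3, p=0.27.
P(Y=8) = C(7,2) · p^3 · (1−p)^5
= 21 · 0.019683 · 0.20731 = 0.08569

0.086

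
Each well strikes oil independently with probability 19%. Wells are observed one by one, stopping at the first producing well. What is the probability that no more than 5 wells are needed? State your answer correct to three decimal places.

0.651

Y = number of wells to the first success; geometric, p = 0.19.
P(Y ≤ 5) = 1 − (1−p)^5 = 1 − 0.34868 = 0.65132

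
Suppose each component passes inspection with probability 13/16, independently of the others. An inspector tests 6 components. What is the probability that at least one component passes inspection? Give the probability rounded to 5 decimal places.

0.99996

P(at least one) = 1 − P(none) = 1 − (1 − 0.8125)^6
= 1 − 0.0000435 = 0.9999565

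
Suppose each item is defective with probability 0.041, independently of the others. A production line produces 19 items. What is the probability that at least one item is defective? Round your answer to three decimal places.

P(at least one) = 1 − P(none) = 1 − (1 − 0.041)^19
= 1 − 0.45139 = 0.54861

0.549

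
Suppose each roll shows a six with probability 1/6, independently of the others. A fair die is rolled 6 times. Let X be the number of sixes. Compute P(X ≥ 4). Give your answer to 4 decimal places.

X ~ Binomial(6, 0.166667); P(X ≥ 4) = Σ C(6,k) p^k (1−p)^(6−k) over k:
  k=4: C(6,4)·0.166667^4·0.833333^2 = 0.008038
  k=5: C(6,5)·0.166667^5·0.833333^1 = 0.000643
  k=6: C(6,6)·0.166667^6·0.833333^0 = 0.000021
Total = 0.008702

0.0087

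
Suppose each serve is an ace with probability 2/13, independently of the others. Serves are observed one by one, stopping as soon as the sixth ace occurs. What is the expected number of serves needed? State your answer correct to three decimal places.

39.000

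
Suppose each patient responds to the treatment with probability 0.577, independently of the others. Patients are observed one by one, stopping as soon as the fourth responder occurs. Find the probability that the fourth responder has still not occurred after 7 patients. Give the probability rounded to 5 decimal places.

Needing more than 7 patients ⇔ fewer than 4 successes in the first 7. With X ~ Binomial(7, 0.577), P(Y > 7) = P(X ≤ 3).
  k=0: C(7,0)·0.577^0·0.423^7 = 0.0024232
  k=1: C(7,1)·0.577^1·0.423^6 = 0.0231375
  k=2: C(7,2)·0.577^2·0.423^5 = 0.0946832
  k=3: C(7,3)·0.577^3·0.423^4 = 0.2152568
P(X ≤ 3) = 0.3355006

0.33550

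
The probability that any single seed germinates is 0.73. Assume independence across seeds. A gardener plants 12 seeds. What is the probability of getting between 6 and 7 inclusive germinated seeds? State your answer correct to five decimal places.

0.17972

X ~ Binomial(12, 0.73); P(6 ≤ X ≤ 7) = Σ C(12,k) p^k (1−p)^(12−k) over k:
  k=6: C(12,6)·0.73^6·0.27^6 = 0.0541741
  k=7: C(12,7)·0.73^7·0.27^5 = 0.1255463
Total = 0.1797204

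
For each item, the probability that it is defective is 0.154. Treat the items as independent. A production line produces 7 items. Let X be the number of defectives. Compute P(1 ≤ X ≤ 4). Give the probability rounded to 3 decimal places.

0.688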